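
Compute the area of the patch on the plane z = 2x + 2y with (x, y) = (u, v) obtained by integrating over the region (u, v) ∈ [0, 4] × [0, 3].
Area = 36

Area = ∫∫ √(EG − F²) du dv with √(EG − F²) = 3. Integrating over [0, 4] × [0, 3] gives 36.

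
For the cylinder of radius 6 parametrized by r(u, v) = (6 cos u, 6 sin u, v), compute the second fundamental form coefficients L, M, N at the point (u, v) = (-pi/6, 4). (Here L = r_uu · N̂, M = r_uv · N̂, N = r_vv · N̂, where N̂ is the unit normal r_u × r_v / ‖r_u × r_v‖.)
L = -6;  M = 0;  N = 0

Compute the unit normal N̂(u, v) = (cos(u), sin(u), 0), and the second partials r_uu, r_uv, r_vv. Take dot products:
  L(u, v) = r_uu · N̂ = -6,
  M(u, v) = r_uv · N̂ = 0,
  N(u, v) = r_vv · N̂ = 0.
Evaluating at (u, v) = (-pi/6, 4):
  L = -6, M = 0, N = 0.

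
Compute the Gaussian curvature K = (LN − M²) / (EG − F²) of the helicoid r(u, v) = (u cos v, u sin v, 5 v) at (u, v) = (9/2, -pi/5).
K = -400/32761

Coefficients of the first fundamental form: E = 1, F = 0, G = u^2 + 25.
Coefficients of the second fundamental form: L = 0, M = -5/sqrt(u^2 + 25), N = 0.
Assemble K = (LN − M²)/(EG − F²) = -25/(u^2 + 25)^2. At (u, v) = (9/2, -pi/5): K = -400/32761.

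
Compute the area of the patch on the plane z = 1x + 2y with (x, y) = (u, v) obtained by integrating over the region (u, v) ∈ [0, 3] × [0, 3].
Area = 9*sqrt(6)

Area = ∫∫ √(EG − F²) du dv with √(EG − F²) = sqrt(6). Integrating over [0, 3] × [0, 3] gives 9*sqrt(6).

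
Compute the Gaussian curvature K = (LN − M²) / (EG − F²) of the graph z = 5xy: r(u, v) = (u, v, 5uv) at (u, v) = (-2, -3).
K = -25/106276

Coefficients of the first fundamental form: E = 25*v^2 + 1, F = 25*u*v, G = 25*u^2 + 1.
Coefficients of the second fundamental form: L = 0, M = 5/sqrt(25*u^2 + 25*v^2 + 1), N = 0.
Assemble K = (LN − M²)/(EG − F²) = -25/(625*u^4 + 1250*u^2*v^2 + 50*u^2 + 625*v^4 + 50*v^2 + 1). At (u, v) = (-2, -3): K = -25/106276.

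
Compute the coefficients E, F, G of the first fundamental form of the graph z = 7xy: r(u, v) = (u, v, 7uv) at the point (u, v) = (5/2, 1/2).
E = 53/4;  F = 245/4;  G = 1229/4

Partials: r_u = (1, 0, 7*v), r_v = (0, 1, 7*u). As functions of (u, v):
  E = r_u · r_u = 49*v^2 + 1,
  F = r_u · r_v = 49*u*v,
  G = r_v · r_v = 49*u^2 + 1.
Evaluating at (u, v) = (5/2, 1/2): E = 53/4, F = 245/4, G = 1229/4.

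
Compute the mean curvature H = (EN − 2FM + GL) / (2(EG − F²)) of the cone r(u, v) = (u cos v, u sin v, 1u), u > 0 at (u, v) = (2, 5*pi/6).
H = sqrt(2)/8

With E = 2, F = 0, G = u^2, L = 0, M = 0, N = sqrt(2)*u^2/(2*Abs(u)), assemble
  H = (EN − 2FM + GL) / (2(EG − F²)) = sqrt(2)/(4*Abs(u)).
At (u, v) = (2, 5*pi/6): H = sqrt(2)/8.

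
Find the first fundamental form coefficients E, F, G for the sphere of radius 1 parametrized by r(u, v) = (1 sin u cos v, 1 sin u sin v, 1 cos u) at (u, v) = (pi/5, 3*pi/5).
E = 1;  F = 0;  G = 5/8 - sqrt(5)/8

Partials: r_u = (cos(u)*cos(v), sin(v)*cos(u), -sin(u)), r_v = (-sin(u)*sin(v), sin(u)*cos(v), 0). As functions of (u, v):
  E = r_u · r_u = 1,
  F = r_u · r_v = 0,
  G = r_v · r_v = sin(u)^2.
Evaluating at (u, v) = (pi/5, 3*pi/5): E = 1, F = 0, G = 5/8 - sqrt(5)/8.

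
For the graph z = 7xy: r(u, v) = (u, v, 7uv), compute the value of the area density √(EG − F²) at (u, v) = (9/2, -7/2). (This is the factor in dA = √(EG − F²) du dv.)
√(EG − F²)|_{(9/2, -7/2)} = sqrt(6374)/2

E = 49*v^2 + 1, F = 49*u*v, G = 49*u^2 + 1, so EG − F² = 49*u^2 + 49*v^2 + 1. Taking the positive square root: √(EG − F²) = sqrt(49*u^2 + 49*v^2 + 1). At (u, v) = (9/2, -7/2): sqrt(6374)/2.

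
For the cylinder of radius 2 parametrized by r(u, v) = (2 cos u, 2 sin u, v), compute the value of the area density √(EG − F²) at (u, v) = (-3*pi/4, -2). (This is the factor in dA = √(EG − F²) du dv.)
√(EG − F²)|_{(-3*pi/4, -2)} = 2

E = 4, F = 0, G = 1, so EG − F² = 4. Taking the positive square root: √(EG − F²) = 2. At (u, v) = (-3*pi/4, -2): 2.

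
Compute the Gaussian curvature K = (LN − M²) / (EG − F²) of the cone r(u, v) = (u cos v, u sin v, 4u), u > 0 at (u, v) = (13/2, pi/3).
K = 0

Coefficients of the first fundamental form: E = 17, F = 0, G = u^2.
Coefficients of the second fundamental form: L = 0, M = 0, N = 4*sqrt(17)*u^2/(17*Abs(u)).
Assemble K = (LN − M²)/(EG − F²) = 0. At (u, v) = (13/2, pi/3): K = 0.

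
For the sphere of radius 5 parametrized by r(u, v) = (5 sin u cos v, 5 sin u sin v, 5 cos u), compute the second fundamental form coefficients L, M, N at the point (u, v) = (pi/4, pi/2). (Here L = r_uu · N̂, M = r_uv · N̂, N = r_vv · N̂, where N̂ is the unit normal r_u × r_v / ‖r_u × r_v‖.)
L = -5;  M = 0;  N = -5/2

Compute the unit normal N̂(u, v) = (sin(u)^2*cos(v)/Abs(sin(u)), sin(u)^2*sin(v)/Abs(sin(u)), sin(2*u)/(2*Abs(sin(u)))), and the second partials r_uu, r_uv, r_vv. Take dot products:
  L(u, v) = r_uu · N̂ = -5*sin(u)/Abs(sin(u)),
  M(u, v) = r_uv · N̂ = 0,
  N(u, v) = r_vv · N̂ = -5*sin(u)^3/Abs(sin(u)).
Evaluating at (u, v) = (pi/4, pi/2):
  L = -5, M = 0, N = -5/2.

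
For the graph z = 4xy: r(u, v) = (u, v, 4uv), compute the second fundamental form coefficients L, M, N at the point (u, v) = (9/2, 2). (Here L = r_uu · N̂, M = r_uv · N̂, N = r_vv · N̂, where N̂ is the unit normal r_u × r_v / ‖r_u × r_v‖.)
L = 0;  M = 4*sqrt(389)/389;  N = 0

Compute the unit normal N̂(u, v) = (-4*v/sqrt(16*u^2 + 16*v^2 + 1), -4*u/sqrt(16*u^2 + 16*v^2 + 1), 1/sqrt(16*u^2 + 16*v^2 + 1)), and the second partials r_uu, r_uv, r_vv. Take dot products:
  L(u, v) = r_uu · N̂ = 0,
  M(u, v) = r_uv · N̂ = 4/sqrt(16*u^2 + 16*v^2 + 1),
  N(u, v) = r_vv · N̂ = 0.
Evaluating at (u, v) = (9/2, 2):
  L = 0, M = 4*sqrt(389)/389, N = 0.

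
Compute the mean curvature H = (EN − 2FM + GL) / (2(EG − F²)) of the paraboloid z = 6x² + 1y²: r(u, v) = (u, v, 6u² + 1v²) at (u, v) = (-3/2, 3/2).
H = 385*sqrt(334)/111556

With E = 144*u^2 + 1, F = 24*u*v, G = 4*v^2 + 1, L = 12/sqrt(144*u^2 + 4*v^2 + 1), M = 0, N = 2/sqrt(144*u^2 + 4*v^2 + 1), assemble
  H = (EN − 2FM + GL) / (2(EG − F²)) = (144*u^2 + 24*v^2 + 7)/(144*u^2 + 4*v^2 + 1)^(3/2).
At (u, v) = (-3/2, 3/2): H = 385*sqrt(334)/111556.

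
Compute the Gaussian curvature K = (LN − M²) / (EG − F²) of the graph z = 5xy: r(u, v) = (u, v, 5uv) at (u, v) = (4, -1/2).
K = -400/2653641

Coefficients of the first fundamental form: E = 25*v^2 + 1, F = 25*u*v, G = 25*u^2 + 1.
Coefficients of the second fundamental form: L = 0, M = 5/sqrt(25*u^2 + 25*v^2 + 1), N = 0.
Assemble K = (LN − M²)/(EG − F²) = -25/(625*u^4 + 1250*u^2*v^2 + 50*u^2 + 625*v^4 + 50*v^2 + 1). At (u, v) = (4, -1/2): K = -400/2653641.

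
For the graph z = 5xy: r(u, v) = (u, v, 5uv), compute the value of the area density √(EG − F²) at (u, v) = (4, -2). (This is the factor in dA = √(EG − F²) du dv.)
√(EG − F²)|_{(4, -2)} = sqrt(501)

E = 25*v^2 + 1, F = 25*u*v, G = 25*u^2 + 1, so EG − F² = 25*u^2 + 25*v^2 + 1. Taking the positive square root: √(EG − F²) = sqrt(25*u^2 + 25*v^2 + 1). At (u, v) = (4, -2): sqrt(501).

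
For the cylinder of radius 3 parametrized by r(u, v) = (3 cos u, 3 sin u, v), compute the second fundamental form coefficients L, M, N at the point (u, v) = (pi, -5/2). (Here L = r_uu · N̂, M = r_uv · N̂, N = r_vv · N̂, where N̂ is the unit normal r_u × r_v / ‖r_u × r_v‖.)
L = -3;  M = 0;  N = 0

Compute the unit normal N̂(u, v) = (cos(u), sin(u), 0), and the second partials r_uu, r_uv, r_vv. Take dot products:
  L(u, v) = r_uu · N̂ = -3,
  M(u, v) = r_uv · N̂ = 0,
  N(u, v) = r_vv · N̂ = 0.
Evaluating at (u, v) = (pi, -5/2):
  L = -3, M = 0, N = 0.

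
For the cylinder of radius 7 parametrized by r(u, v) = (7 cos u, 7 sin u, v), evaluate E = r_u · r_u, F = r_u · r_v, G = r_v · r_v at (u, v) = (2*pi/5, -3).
E = 49;  F = 0;  G = 1

Partials: r_u = (-7*sin(u), 7*cos(u), 0), r_v = (0, 0, 1). As functions of (u, v):
  E = r_u · r_u = 49,
  F = r_u · r_v = 0,
  G = r_v · r_v = 1.
Evaluating at (u, v) = (2*pi/5, -3): E = 49, F = 0, G = 1.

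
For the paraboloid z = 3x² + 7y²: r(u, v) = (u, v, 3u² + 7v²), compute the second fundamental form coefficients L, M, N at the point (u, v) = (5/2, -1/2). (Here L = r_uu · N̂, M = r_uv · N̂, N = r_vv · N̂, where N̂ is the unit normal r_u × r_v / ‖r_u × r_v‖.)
L = 6*sqrt(11)/55;  M = 0;  N = 14*sqrt(11)/55

Compute the unit normal N̂(u, v) = (-6*u/sqrt(36*u^2 + 196*v^2 + 1), -14*v/sqrt(36*u^2 + 196*v^2 + 1), 1/sqrt(36*u^2 + 196*v^2 + 1)), and the second partials r_uu, r_uv, r_vv. Take dot products:
  L(u, v) = r_uu · N̂ = 6/sqrt(36*u^2 + 196*v^2 + 1),
  M(u, v) = r_uv · N̂ = 0,
  N(u, v) = r_vv · N̂ = 14/sqrt(36*u^2 + 196*v^2 + 1).
Evaluating at (u, v) = (5/2, -1/2):
  L = 6*sqrt(11)/55, M = 0, N = 14*sqrt(11)/55.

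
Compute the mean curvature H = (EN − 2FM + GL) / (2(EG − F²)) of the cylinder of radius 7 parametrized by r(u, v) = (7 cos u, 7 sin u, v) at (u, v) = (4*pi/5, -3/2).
H = -1/14

With E = 49, F = 0, G = 1, L = -7, M = 0, N = 0, assemble
  H = (EN − 2FM + GL) / (2(EG − F²)) = -1/14.
At (u, v) = (4*pi/5, -3/2): H = -1/14.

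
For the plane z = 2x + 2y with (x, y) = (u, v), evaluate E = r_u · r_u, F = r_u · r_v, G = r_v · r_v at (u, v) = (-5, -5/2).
E = 5;  F = 4;  G = 5

Partials: r_u = (1, 0, 2), r_v = (0, 1, 2). As functions of (u, v):
  E = r_u · r_u = 5,
  F = r_u · r_v = 4,
  G = r_v · r_v = 5.
Evaluating at (u, v) = (-5, -5/2): E = 5, F = 4, G = 5.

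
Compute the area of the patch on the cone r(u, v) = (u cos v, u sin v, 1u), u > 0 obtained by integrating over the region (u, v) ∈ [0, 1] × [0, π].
Area = sqrt(2)*pi/2

Area = ∫∫ √(EG − F²) du dv with √(EG − F²) = sqrt(2)*Abs(u). Integrating over [0, 1] × [0, π] gives sqrt(2)*pi/2.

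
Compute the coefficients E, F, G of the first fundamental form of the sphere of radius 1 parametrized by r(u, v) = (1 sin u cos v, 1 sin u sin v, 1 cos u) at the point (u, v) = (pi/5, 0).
E = 1;  F = 0;  G = 5/8 - sqrt(5)/8

Partials: r_u = (cos(u)*cos(v), sin(v)*cos(u), -sin(u)), r_v = (-sin(u)*sin(v), sin(u)*cos(v), 0). As functions of (u, v):
  E = r_u · r_u = 1,
  F = r_u · r_v = 0,
  G = r_v · r_v = sin(u)^2.
Evaluating at (u, v) = (pi/5, 0): E = 1, F = 0, G = 5/8 - sqrt(5)/8.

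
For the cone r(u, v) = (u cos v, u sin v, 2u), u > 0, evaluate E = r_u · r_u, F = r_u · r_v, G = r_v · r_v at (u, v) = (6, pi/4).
E = 5;  F = 0;  G = 36

Partials: r_u = (cos(v), sin(v), 2), r_v = (-u*sin(v), u*cos(v), 0). As functions of (u, v):
  E = r_u · r_u = 5,
  F = r_u · r_v = 0,
  G = r_v · r_v = u^2.
Evaluating at (u, v) = (6, pi/4): E = 5, F = 0, G = 36.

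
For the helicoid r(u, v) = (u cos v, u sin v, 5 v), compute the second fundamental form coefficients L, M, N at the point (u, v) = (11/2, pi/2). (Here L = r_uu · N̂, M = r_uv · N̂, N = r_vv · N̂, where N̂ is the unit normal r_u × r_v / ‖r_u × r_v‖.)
L = 0;  M = -10*sqrt(221)/221;  N = 0

Compute the unit normal N̂(u, v) = (5*sin(v)/sqrt(u^2 + 25), -5*cos(v)/sqrt(u^2 + 25), u/sqrt(u^2 + 25)), and the second partials r_uu, r_uv, r_vv. Take dot products:
  L(u, v) = r_uu · N̂ = 0,
  M(u, v) = r_uv · N̂ = -5/sqrt(u^2 + 25),
  N(u, v) = r_vv · N̂ = 0.
Evaluating at (u, v) = (11/2, pi/2):
  L = 0, M = -10*sqrt(221)/221, N = 0.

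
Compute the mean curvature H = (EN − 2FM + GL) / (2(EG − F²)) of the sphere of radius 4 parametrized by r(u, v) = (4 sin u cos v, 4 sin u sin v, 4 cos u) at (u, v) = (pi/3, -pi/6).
H = -1/4

With E = 16, F = 0, G = 16*sin(u)^2, L = -4*sin(u)/Abs(sin(u)), M = 0, N = -4*sin(u)^3/Abs(sin(u)), assemble
  H = (EN − 2FM + GL) / (2(EG − F²)) = -sin(u)/(4*Abs(sin(u))).
At (u, v) = (pi/3, -pi/6): H = -1/4.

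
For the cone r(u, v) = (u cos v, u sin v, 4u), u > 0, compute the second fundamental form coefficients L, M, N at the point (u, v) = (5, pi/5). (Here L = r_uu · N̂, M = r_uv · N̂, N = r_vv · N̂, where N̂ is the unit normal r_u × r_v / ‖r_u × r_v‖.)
L = 0;  M = 0;  N = 20*sqrt(17)/17

Compute the unit normal N̂(u, v) = (-4*sqrt(17)*u*cos(v)/(17*Abs(u)), -4*sqrt(17)*u*sin(v)/(17*Abs(u)), sqrt(17)*u/(17*Abs(u))), and the second partials r_uu, r_uv, r_vv. Take dot products:
  L(u, v) = r_uu · N̂ = 0,
  M(u, v) = r_uv · N̂ = 0,
  N(u, v) = r_vv · N̂ = 4*sqrt(17)*u^2/(17*Abs(u)).
Evaluating at (u, v) = (5, pi/5):
  L = 0, M = 0, N = 20*sqrt(17)/17.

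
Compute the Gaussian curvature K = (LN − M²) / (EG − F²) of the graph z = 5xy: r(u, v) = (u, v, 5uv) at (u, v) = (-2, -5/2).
K = -400/1058841

Coefficients of the first fundamental form: E = 25*v^2 + 1, F = 25*u*v, G = 25*u^2 + 1.
Coefficients of the second fundamental form: L = 0, M = 5/sqrt(25*u^2 + 25*v^2 + 1), N = 0.
Assemble K = (LN − M²)/(EG − F²) = -25/(625*u^4 + 1250*u^2*v^2 + 50*u^2 + 625*v^4 + 50*v^2 + 1). At (u, v) = (-2, -5/2): K = -400/1058841.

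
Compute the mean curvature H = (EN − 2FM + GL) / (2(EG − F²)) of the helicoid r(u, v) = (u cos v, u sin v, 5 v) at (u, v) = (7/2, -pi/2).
H = 0

With E = 1, F = 0, G = u^2 + 25, L = 0, M = -5/sqrt(u^2 + 25), N = 0, assemble
  H = (EN − 2FM + GL) / (2(EG − F²)) = 0.
At (u, v) = (7/2, -pi/2): H = 0.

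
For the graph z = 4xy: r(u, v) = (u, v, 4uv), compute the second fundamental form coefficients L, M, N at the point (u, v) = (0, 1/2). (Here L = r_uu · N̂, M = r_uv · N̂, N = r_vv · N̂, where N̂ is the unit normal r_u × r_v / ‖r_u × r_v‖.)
L = 0;  M = 4*sqrt(5)/5;  N = 0

Compute the unit normal N̂(u, v) = (-4*v/sqrt(16*u^2 + 16*v^2 + 1), -4*u/sqrt(16*u^2 + 16*v^2 + 1), 1/sqrt(16*u^2 + 16*v^2 + 1)), and the second partials r_uu, r_uv, r_vv. Take dot products:
  L(u, v) = r_uu · N̂ = 0,
  M(u, v) = r_uv · N̂ = 4/sqrt(16*u^2 + 16*v^2 + 1),
  N(u, v) = r_vv · N̂ = 0.
Evaluating at (u, v) = (0, 1/2):
  L = 0, M = 4*sqrt(5)/5, N = 0.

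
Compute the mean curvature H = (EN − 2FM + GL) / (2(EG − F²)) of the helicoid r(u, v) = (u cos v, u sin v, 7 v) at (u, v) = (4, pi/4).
H = 0

With E = 1, F = 0, G = u^2 + 49, L = 0, M = -7/sqrt(u^2 + 49), N = 0, assemble
  H = (EN − 2FM + GL) / (2(EG − F²)) = 0.
At (u, v) = (4, pi/4): H = 0.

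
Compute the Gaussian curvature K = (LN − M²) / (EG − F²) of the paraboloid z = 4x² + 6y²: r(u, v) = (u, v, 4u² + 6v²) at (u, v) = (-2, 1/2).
K = 96/85849

Coefficients of the first fundamental form: E = 64*u^2 + 1, F = 96*u*v, G = 144*v^2 + 1.
Coefficients of the second fundamental form: L = 8/sqrt(64*u^2 + 144*v^2 + 1), M = 0, N = 12/sqrt(64*u^2 + 144*v^2 + 1).
Assemble K = (LN − M²)/(EG − F²) = 96/(4096*u^4 + 18432*u^2*v^2 + 128*u^2 + 20736*v^4 + 288*v^2 + 1). At (u, v) = (-2, 1/2): K = 96/85849.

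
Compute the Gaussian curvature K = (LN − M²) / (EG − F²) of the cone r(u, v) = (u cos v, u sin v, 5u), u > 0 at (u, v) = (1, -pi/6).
K = 0

Coefficients of the first fundamental form: E = 26, F = 0, G = u^2.
Coefficients of the second fundamental form: L = 0, M = 0, N = 5*sqrt(26)*u^2/(26*Abs(u)).
Assemble K = (LN − M²)/(EG − F²) = 0. At (u, v) = (1, -pi/6): K = 0.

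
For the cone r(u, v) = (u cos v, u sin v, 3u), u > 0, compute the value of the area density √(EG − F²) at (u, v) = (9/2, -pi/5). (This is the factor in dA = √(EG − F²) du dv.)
√(EG − F²)|_{(9/2, -pi/5)} = 9*sqrt(10)/2

E = 10, F = 0, G = u^2, so EG − F² = 10*u^2. Taking the positive square root: √(EG − F²) = sqrt(10)*Abs(u). At (u, v) = (9/2, -pi/5): 9*sqrt(10)/2.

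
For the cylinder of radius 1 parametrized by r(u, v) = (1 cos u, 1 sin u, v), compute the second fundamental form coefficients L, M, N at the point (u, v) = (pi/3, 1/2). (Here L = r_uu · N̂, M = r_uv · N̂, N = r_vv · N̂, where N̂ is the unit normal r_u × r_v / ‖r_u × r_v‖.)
L = -1;  M = 0;  N = 0

Compute the unit normal N̂(u, v) = (cos(u), sin(u), 0), and the second partials r_uu, r_uv, r_vv. Take dot products:
  L(u, v) = r_uu · N̂ = -1,
  M(u, v) = r_uv · N̂ = 0,
  N(u, v) = r_vv · N̂ = 0.
Evaluating at (u, v) = (pi/3, 1/2):
  L = -1, M = 0, N = 0.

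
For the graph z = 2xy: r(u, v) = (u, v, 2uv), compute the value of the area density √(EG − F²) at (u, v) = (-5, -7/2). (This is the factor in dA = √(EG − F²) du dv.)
√(EG − F²)|_{(-5, -7/2)} = 5*sqrt(6)

E = 4*v^2 + 1, F = 4*u*v, G = 4*u^2 + 1, so EG − F² = 4*u^2 + 4*v^2 + 1. Taking the positive square root: √(EG − F²) = sqrt(4*u^2 + 4*v^2 + 1). At (u, v) = (-5, -7/2): 5*sqrt(6).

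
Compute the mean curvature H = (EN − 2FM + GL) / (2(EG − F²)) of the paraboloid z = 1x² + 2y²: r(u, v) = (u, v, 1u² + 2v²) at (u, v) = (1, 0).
H = 11*sqrt(5)/25

With E = 4*u^2 + 1, F = 8*u*v, G = 16*v^2 + 1, L = 2/sqrt(4*u^2 + 16*v^2 + 1), M = 0, N = 4/sqrt(4*u^2 + 16*v^2 + 1), assemble
  H = (EN − 2FM + GL) / (2(EG − F²)) = (8*u^2 + 16*v^2 + 3)/(4*u^2 + 16*v^2 + 1)^(3/2).
At (u, v) = (1, 0): H = 11*sqrt(5)/25.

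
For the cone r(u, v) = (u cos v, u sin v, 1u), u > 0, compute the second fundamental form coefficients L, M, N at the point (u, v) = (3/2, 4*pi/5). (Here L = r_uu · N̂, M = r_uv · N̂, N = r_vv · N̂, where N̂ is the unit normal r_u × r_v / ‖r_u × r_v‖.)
L = 0;  M = 0;  N = 3*sqrt(2)/4

Compute the unit normal N̂(u, v) = (-sqrt(2)*u*cos(v)/(2*Abs(u)), -sqrt(2)*u*sin(v)/(2*Abs(u)), sqrt(2)*u/(2*Abs(u))), and the second partials r_uu, r_uv, r_vv. Take dot products:
  L(u, v) = r_uu · N̂ = 0,
  M(u, v) = r_uv · N̂ = 0,
  N(u, v) = r_vv · N̂ = sqrt(2)*u^2/(2*Abs(u)).
Evaluating at (u, v) = (3/2, 4*pi/5):
  L = 0, M = 0, N = 3*sqrt(2)/4.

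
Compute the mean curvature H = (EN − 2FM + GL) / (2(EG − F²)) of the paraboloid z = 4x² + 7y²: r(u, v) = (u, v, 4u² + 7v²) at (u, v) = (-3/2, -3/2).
H = 2783*sqrt(586)/343396

With E = 64*u^2 + 1, F = 112*u*v, G = 196*v^2 + 1, L = 8/sqrt(64*u^2 + 196*v^2 + 1), M = 0, N = 14/sqrt(64*u^2 + 196*v^2 + 1), assemble
  H = (EN − 2FM + GL) / (2(EG − F²)) = (448*u^2 + 784*v^2 + 11)/(64*u^2 + 196*v^2 + 1)^(3/2).
At (u, v) = (-3/2, -3/2): H = 2783*sqrt(586)/343396.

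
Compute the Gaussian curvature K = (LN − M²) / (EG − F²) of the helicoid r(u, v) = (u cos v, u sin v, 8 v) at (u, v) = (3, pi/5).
K = -64/5329

Coefficients of the first fundamental form: E = 1, F = 0, G = u^2 + 64.
Coefficients of the second fundamental form: L = 0, M = -8/sqrt(u^2 + 64), N = 0.
Assemble K = (LN − M²)/(EG − F²) = -64/(u^2 + 64)^2. At (u, v) = (3, pi/5): K = -64/5329.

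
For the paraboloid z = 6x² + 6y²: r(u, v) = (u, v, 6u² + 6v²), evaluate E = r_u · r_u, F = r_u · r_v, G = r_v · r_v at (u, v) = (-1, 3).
E = 145;  F = -432;  G = 1297

Partials: r_u = (1, 0, 12*u), r_v = (0, 1, 12*v). As functions of (u, v):
  E = r_u · r_u = 144*u^2 + 1,
  F = r_u · r_v = 144*u*v,
  G = r_v · r_v = 144*v^2 + 1.
Evaluating at (u, v) = (-1, 3): E = 145, F = -432, G = 1297.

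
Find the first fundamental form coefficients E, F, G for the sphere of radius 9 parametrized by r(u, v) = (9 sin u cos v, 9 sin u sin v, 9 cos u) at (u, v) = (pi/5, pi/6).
E = 81;  F = 0;  G = 405/8 - 81*sqrt(5)/8

Partials: r_u = (9*cos(u)*cos(v), 9*sin(v)*cos(u), -9*sin(u)), r_v = (-9*sin(u)*sin(v), 9*sin(u)*cos(v), 0). As functions of (u, v):
  E = r_u · r_u = 81,
  F = r_u · r_v = 0,
  G = r_v · r_v = 81*sin(u)^2.
Evaluating at (u, v) = (pi/5, pi/6): E = 81, F = 0, G = 405/8 - 81*sqrt(5)/8.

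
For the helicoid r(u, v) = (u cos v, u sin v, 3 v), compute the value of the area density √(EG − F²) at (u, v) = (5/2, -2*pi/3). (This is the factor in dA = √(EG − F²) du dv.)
√(EG − F²)|_{(5/2, -2*pi/3)} = sqrt(61)/2

E = 1, F = 0, G = u^2 + 9, so EG − F² = u^2 + 9. Taking the positive square root: √(EG − F²) = sqrt(u^2 + 9). At (u, v) = (5/2, -2*pi/3): sqrt(61)/2.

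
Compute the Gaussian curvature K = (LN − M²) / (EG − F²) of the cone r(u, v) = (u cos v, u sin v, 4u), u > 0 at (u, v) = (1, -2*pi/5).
K = 0

Coefficients of the first fundamental form: E = 17, F = 0, G = u^2.
Coefficients of the second fundamental form: L = 0, M = 0, N = 4*sqrt(17)*u^2/(17*Abs(u)).
Assemble K = (LN − M²)/(EG − F²) = 0. At (u, v) = (1, -2*pi/5): K = 0.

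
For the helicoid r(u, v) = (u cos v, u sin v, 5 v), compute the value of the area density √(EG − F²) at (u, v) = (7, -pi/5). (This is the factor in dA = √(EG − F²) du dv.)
√(EG − F²)|_{(7, -pi/5)} = sqrt(74)

E = 1, F = 0, G = u^2 + 25, so EG − F² = u^2 + 25. Taking the positive square root: √(EG − F²) = sqrt(u^2 + 25). At (u, v) = (7, -pi/5): sqrt(74).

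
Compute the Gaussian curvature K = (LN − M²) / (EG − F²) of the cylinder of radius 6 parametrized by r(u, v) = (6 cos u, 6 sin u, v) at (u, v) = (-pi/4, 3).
K = 0

Coefficients of the first fundamental form: E = 36, F = 0, G = 1.
Coefficients of the second fundamental form: L = -6, M = 0, N = 0.
Assemble K = (LN − M²)/(EG − F²) = 0. At (u, v) = (-pi/4, 3): K = 0.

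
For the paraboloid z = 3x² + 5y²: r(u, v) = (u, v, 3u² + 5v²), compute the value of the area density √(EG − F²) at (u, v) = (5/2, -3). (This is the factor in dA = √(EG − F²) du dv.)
√(EG − F²)|_{(5/2, -3)} = sqrt(1126)

E = 36*u^2 + 1, F = 60*u*v, G = 100*v^2 + 1, so EG − F² = 36*u^2 + 100*v^2 + 1. Taking the positive square root: √(EG − F²) = sqrt(36*u^2 + 100*v^2 + 1). At (u, v) = (5/2, -3): sqrt(1126).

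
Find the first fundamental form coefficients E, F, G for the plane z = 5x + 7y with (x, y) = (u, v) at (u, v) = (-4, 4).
E = 26;  F = 35;  G = 50

Partials: r_u = (1, 0, 5), r_v = (0, 1, 7). As functions of (u, v):
  E = r_u · r_u = 26,
  F = r_u · r_v = 35,
  G = r_v · r_v = 50.
Evaluating at (u, v) = (-4, 4): E = 26, F = 35, G = 50.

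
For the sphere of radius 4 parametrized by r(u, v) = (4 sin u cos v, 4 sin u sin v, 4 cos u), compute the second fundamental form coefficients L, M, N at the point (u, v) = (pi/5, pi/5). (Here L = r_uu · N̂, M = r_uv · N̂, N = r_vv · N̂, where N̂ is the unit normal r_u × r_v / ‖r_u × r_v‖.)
L = -4;  M = 0;  N = -5/2 + sqrt(5)/2

Compute the unit normal N̂(u, v) = (sin(u)^2*cos(v)/Abs(sin(u)), sin(u)^2*sin(v)/Abs(sin(u)), sin(2*u)/(2*Abs(sin(u)))), and the second partials r_uu, r_uv, r_vv. Take dot products:
  L(u, v) = r_uu · N̂ = -4*sin(u)/Abs(sin(u)),
  M(u, v) = r_uv · N̂ = 0,
  N(u, v) = r_vv · N̂ = -4*sin(u)^3/Abs(sin(u)).
Evaluating at (u, v) = (pi/5, pi/5):
  L = -4, M = 0, N = -5/2 + sqrt(5)/2.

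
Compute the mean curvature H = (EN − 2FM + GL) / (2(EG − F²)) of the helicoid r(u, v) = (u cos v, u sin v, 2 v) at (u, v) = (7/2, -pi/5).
H = 0

With E = 1, F = 0, G = u^2 + 4, L = 0, M = -2/sqrt(u^2 + 4), N = 0, assemble
  H = (EN − 2FM + GL) / (2(EG − F²)) = 0.
At (u, v) = (7/2, -pi/5): H = 0.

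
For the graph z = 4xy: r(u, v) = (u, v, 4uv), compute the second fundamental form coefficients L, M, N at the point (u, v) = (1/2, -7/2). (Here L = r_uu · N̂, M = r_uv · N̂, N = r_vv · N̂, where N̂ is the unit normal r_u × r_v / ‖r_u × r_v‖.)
L = 0;  M = 4*sqrt(201)/201;  N = 0

Compute the unit normal N̂(u, v) = (-4*v/sqrt(16*u^2 + 16*v^2 + 1), -4*u/sqrt(16*u^2 + 16*v^2 + 1), 1/sqrt(16*u^2 + 16*v^2 + 1)), and the second partials r_uu, r_uv, r_vv. Take dot products:
  L(u, v) = r_uu · N̂ = 0,
  M(u, v) = r_uv · N̂ = 4/sqrt(16*u^2 + 16*v^2 + 1),
  N(u, v) = r_vv · N̂ = 0.
Evaluating at (u, v) = (1/2, -7/2):
  L = 0, M = 4*sqrt(201)/201, N = 0.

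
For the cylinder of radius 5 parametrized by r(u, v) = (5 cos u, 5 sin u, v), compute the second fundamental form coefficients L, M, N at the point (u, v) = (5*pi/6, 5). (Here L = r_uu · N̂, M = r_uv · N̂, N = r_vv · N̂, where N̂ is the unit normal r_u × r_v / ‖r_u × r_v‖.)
L = -5;  M = 0;  N = 0

Compute the unit normal N̂(u, v) = (cos(u), sin(u), 0), and the second partials r_uu, r_uv, r_vv. Take dot products:
  L(u, v) = r_uu · N̂ = -5,
  M(u, v) = r_uv · N̂ = 0,
  N(u, v) = r_vv · N̂ = 0.
Evaluating at (u, v) = (5*pi/6, 5):
  L = -5, M = 0, N = 0.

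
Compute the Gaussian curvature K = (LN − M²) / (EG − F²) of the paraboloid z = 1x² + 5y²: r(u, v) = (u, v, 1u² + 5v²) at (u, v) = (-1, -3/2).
K = 1/2645

Coefficients of the first fundamental form: E = 4*u^2 + 1, F = 20*u*v, G = 100*v^2 + 1.
Coefficients of the second fundamental form: L = 2/sqrt(4*u^2 + 100*v^2 + 1), M = 0, N = 10/sqrt(4*u^2 + 100*v^2 + 1).
Assemble K = (LN − M²)/(EG − F²) = 20/(16*u^4 + 800*u^2*v^2 + 8*u^2 + 10000*v^4 + 200*v^2 + 1). At (u, v) = (-1, -3/2): K = 1/2645.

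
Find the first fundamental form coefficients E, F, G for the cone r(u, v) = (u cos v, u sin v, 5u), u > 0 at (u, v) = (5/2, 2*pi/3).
E = 26;  F = 0;  G = 25/4

Partials: r_u = (cos(v), sin(v), 5), r_v = (-u*sin(v), u*cos(v), 0). As functions of (u, v):
  E = r_u · r_u = 26,
  F = r_u · r_v = 0,
  G = r_v · r_v = u^2.
Evaluating at (u, v) = (5/2, 2*pi/3): E = 26, F = 0, G = 25/4.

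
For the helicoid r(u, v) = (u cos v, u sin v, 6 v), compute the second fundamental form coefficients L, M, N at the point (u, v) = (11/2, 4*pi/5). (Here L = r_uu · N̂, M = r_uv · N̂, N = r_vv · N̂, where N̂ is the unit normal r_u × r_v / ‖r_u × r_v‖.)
L = 0;  M = -12*sqrt(265)/265;  N = 0

Compute the unit normal N̂(u, v) = (6*sin(v)/sqrt(u^2 + 36), -6*cos(v)/sqrt(u^2 + 36), u/sqrt(u^2 + 36)), and the second partials r_uu, r_uv, r_vv. Take dot products:
  L(u, v) = r_uu · N̂ = 0,
  M(u, v) = r_uv · N̂ = -6/sqrt(u^2 + 36),
  N(u, v) = r_vv · N̂ = 0.
Evaluating at (u, v) = (11/2, 4*pi/5):
  L = 0, M = -12*sqrt(265)/265, N = 0.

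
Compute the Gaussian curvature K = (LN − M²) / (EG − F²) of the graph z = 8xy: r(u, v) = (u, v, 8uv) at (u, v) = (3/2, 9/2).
K = -64/2076481

Coefficients of the first fundamental form: E = 64*v^2 + 1, F = 64*u*v, G = 64*u^2 + 1.
Coefficients of the second fundamental form: L = 0, M = 8/sqrt(64*u^2 + 64*v^2 + 1), N = 0.
Assemble K = (LN − M²)/(EG − F²) = -64/(4096*u^4 + 8192*u^2*v^2 + 128*u^2 + 4096*v^4 + 128*v^2 + 1). At (u, v) = (3/2, 9/2): K = -64/2076481.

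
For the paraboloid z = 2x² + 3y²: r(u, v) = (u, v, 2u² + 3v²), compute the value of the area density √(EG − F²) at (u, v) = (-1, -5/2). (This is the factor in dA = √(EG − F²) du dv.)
√(EG − F²)|_{(-1, -5/2)} = 11*sqrt(2)

E = 16*u^2 + 1, F = 24*u*v, G = 36*v^2 + 1, so EG − F² = 16*u^2 + 36*v^2 + 1. Taking the positive square root: √(EG − F²) = sqrt(16*u^2 + 36*v^2 + 1). At (u, v) = (-1, -5/2): 11*sqrt(2).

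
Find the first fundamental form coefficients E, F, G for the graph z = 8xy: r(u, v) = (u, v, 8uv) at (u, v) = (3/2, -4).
E = 1025;  F = -384;  G = 145

Partials: r_u = (1, 0, 8*v), r_v = (0, 1, 8*u). As functions of (u, v):
  E = r_u · r_u = 64*v^2 + 1,
  F = r_u · r_v = 64*u*v,
  G = r_v · r_v = 64*u^2 + 1.
Evaluating at (u, v) = (3/2, -4): E = 1025, F = -384, G = 145.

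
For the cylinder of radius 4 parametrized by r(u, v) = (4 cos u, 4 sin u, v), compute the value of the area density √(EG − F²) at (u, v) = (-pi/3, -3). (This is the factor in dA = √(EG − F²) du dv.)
√(EG − F²)|_{(-pi/3, -3)} = 4

E = 16, F = 0, G = 1, so EG − F² = 16. Taking the positive square root: √(EG − F²) = 4. At (u, v) = (-pi/3, -3): 4.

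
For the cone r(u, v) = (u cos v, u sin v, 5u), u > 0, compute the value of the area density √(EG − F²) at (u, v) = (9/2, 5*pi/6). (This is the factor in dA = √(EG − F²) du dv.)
√(EG − F²)|_{(9/2, 5*pi/6)} = 9*sqrt(26)/2

E = 26, F = 0, G = u^2, so EG − F² = 26*u^2. Taking the positive square root: √(EG − F²) = sqrt(26)*Abs(u). At (u, v) = (9/2, 5*pi/6): 9*sqrt(26)/2.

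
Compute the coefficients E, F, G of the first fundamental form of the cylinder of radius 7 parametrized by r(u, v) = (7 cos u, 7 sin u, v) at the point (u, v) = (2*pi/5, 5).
E = 49;  F = 0;  G = 1

Partials: r_u = (-7*sin(u), 7*cos(u), 0), r_v = (0, 0, 1). As functions of (u, v):
  E = r_u · r_u = 49,
  F = r_u · r_v = 0,
  G = r_v · r_v = 1.
Evaluating at (u, v) = (2*pi/5, 5): E = 49, F = 0, G = 1.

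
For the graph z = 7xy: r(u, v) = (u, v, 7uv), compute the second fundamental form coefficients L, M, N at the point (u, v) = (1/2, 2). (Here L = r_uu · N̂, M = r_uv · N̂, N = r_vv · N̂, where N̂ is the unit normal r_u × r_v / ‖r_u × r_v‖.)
L = 0;  M = 14*sqrt(93)/279;  N = 0

Compute the unit normal N̂(u, v) = (-7*v/sqrt(49*u^2 + 49*v^2 + 1), -7*u/sqrt(49*u^2 + 49*v^2 + 1), 1/sqrt(49*u^2 + 49*v^2 + 1)), and the second partials r_uu, r_uv, r_vv. Take dot products:
  L(u, v) = r_uu · N̂ = 0,
  M(u, v) = r_uv · N̂ = 7/sqrt(49*u^2 + 49*v^2 + 1),
  N(u, v) = r_vv · N̂ = 0.
Evaluating at (u, v) = (1/2, 2):
  L = 0, M = 14*sqrt(93)/279, N = 0.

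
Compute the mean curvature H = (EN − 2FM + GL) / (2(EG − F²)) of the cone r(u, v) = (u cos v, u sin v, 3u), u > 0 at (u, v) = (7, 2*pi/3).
H = 3*sqrt(10)/140

With E = 10, F = 0, G = u^2, L = 0, M = 0, N = 3*sqrt(10)*u^2/(10*Abs(u)), assemble
  H = (EN − 2FM + GL) / (2(EG − F²)) = 3*sqrt(10)/(20*Abs(u)).
At (u, v) = (7, 2*pi/3): H = 3*sqrt(10)/140.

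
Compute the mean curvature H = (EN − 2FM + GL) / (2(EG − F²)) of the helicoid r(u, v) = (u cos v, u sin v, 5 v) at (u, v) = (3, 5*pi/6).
H = 0

With E = 1, F = 0, G = u^2 + 25, L = 0, M = -5/sqrt(u^2 + 25), N = 0, assemble
  H = (EN − 2FM + GL) / (2(EG − F²)) = 0.
At (u, v) = (3, 5*pi/6): H = 0.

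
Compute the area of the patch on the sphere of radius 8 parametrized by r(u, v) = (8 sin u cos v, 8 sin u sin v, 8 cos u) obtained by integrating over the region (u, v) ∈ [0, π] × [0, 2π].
Area = 256*pi

Area = ∫∫ √(EG − F²) du dv with √(EG − F²) = 64*Abs(sin(u)). Integrating over [0, π] × [0, 2π] gives 256*pi.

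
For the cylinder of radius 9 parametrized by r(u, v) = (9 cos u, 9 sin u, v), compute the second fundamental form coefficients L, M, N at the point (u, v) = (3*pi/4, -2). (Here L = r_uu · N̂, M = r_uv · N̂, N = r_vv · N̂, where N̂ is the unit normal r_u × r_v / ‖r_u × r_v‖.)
L = -9;  M = 0;  N = 0

Compute the unit normal N̂(u, v) = (cos(u), sin(u), 0), and the second partials r_uu, r_uv, r_vv. Take dot products:
  L(u, v) = r_uu · N̂ = -9,
  M(u, v) = r_uv · N̂ = 0,
  N(u, v) = r_vv · N̂ = 0.
Evaluating at (u, v) = (3*pi/4, -2):
  L = -9, M = 0, N = 0.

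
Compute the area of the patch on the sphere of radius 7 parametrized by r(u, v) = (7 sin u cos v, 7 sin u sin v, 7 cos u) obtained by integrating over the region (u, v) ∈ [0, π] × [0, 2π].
Area = 196*pi

Area = ∫∫ √(EG − F²) du dv with √(EG − F²) = 49*Abs(sin(u)). Integrating over [0, π] × [0, 2π] gives 196*pi.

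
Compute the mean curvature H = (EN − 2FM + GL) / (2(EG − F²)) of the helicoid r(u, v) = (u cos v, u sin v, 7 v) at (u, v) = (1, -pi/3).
H = 0

With E = 1, F = 0, G = u^2 + 49, L = 0, M = -7/sqrt(u^2 + 49), N = 0, assemble
  H = (EN − 2FM + GL) / (2(EG − F²)) = 0.
At (u, v) = (1, -pi/3): H = 0.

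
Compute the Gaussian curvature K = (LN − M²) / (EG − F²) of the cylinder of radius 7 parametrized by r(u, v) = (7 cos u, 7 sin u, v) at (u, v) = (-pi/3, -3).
K = 0

Coefficients of the first fundamental form: E = 49, F = 0, G = 1.
Coefficients of the second fundamental form: L = -7, M = 0, N = 0.
Assemble K = (LN − M²)/(EG − F²) = 0. At (u, v) = (-pi/3, -3): K = 0.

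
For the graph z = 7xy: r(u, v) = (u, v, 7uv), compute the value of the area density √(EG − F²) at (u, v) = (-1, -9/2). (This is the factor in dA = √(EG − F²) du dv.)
√(EG − F²)|_{(-1, -9/2)} = sqrt(4169)/2

E = 49*v^2 + 1, F = 49*u*v, G = 49*u^2 + 1, so EG − F² = 49*u^2 + 49*v^2 + 1. Taking the positive square root: √(EG − F²) = sqrt(49*u^2 + 49*v^2 + 1). At (u, v) = (-1, -9/2): sqrt(4169)/2.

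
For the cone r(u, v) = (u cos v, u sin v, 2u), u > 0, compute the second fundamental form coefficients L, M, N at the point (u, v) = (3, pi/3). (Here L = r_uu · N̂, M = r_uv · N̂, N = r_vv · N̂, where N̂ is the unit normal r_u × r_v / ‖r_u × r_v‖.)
L = 0;  M = 0;  N = 6*sqrt(5)/5

Compute the unit normal N̂(u, v) = (-2*sqrt(5)*u*cos(v)/(5*Abs(u)), -2*sqrt(5)*u*sin(v)/(5*Abs(u)), sqrt(5)*u/(5*Abs(u))), and the second partials r_uu, r_uv, r_vv. Take dot products:
  L(u, v) = r_uu · N̂ = 0,
  M(u, v) = r_uv · N̂ = 0,
  N(u, v) = r_vv · N̂ = 2*sqrt(5)*u^2/(5*Abs(u)).
Evaluating at (u, v) = (3, pi/3):
  L = 0, M = 0, N = 6*sqrt(5)/5.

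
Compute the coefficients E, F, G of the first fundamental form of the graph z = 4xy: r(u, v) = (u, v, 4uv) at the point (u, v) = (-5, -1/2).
E = 5;  F = 40;  G = 401

Partials: r_u = (1, 0, 4*v), r_v = (0, 1, 4*u). As functions of (u, v):
  E = r_u · r_u = 16*v^2 + 1,
  F = r_u · r_v = 16*u*v,
  G = r_v · r_v = 16*u^2 + 1.
Evaluating at (u, v) = (-5, -1/2): E = 5, F = 40, G = 401.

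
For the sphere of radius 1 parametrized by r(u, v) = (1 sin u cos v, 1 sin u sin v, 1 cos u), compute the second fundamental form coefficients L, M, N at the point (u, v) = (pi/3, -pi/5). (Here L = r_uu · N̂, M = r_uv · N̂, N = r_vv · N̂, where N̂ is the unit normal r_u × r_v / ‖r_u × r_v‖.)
L = -1;  M = 0;  N = -3/4

Compute the unit normal N̂(u, v) = (sin(u)^2*cos(v)/Abs(sin(u)), sin(u)^2*sin(v)/Abs(sin(u)), sin(2*u)/(2*Abs(sin(u)))), and the second partials r_uu, r_uv, r_vv. Take dot products:
  L(u, v) = r_uu · N̂ = -sin(u)/Abs(sin(u)),
  M(u, v) = r_uv · N̂ = 0,
  N(u, v) = r_vv · N̂ = -sin(u)^3/Abs(sin(u)).
Evaluating at (u, v) = (pi/3, -pi/5):
  L = -1, M = 0, N = -3/4.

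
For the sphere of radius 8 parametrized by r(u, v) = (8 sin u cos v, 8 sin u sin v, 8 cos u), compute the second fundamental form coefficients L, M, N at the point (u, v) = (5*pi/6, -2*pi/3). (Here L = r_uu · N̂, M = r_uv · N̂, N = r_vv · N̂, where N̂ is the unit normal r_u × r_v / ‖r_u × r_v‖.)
L = -8;  M = 0;  N = -2

Compute the unit normal N̂(u, v) = (sin(u)^2*cos(v)/Abs(sin(u)), sin(u)^2*sin(v)/Abs(sin(u)), sin(2*u)/(2*Abs(sin(u)))), and the second partials r_uu, r_uv, r_vv. Take dot products:
  L(u, v) = r_uu · N̂ = -8*sin(u)/Abs(sin(u)),
  M(u, v) = r_uv · N̂ = 0,
  N(u, v) = r_vv · N̂ = -8*sin(u)^3/Abs(sin(u)).
Evaluating at (u, v) = (5*pi/6, -2*pi/3):
  L = -8, M = 0, N = -2.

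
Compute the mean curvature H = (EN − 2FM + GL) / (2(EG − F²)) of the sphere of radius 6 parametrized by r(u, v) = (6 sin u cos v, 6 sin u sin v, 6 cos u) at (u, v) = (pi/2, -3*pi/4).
H = -1/6

With E = 36, F = 0, G = 36*sin(u)^2, L = -6*sin(u)/Abs(sin(u)), M = 0, N = -6*sin(u)^3/Abs(sin(u)), assemble
  H = (EN − 2FM + GL) / (2(EG − F²)) = -sin(u)/(6*Abs(sin(u))).
At (u, v) = (pi/2, -3*pi/4): H = -1/6.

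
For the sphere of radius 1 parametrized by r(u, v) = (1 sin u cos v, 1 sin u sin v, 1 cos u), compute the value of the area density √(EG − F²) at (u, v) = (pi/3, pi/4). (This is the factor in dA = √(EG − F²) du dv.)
√(EG − F²)|_{(pi/3, pi/4)} = sqrt(3)/2

E = 1, F = 0, G = sin(u)^2, so EG − F² = sin(u)^2. Taking the positive square root: √(EG − F²) = Abs(sin(u)). At (u, v) = (pi/3, pi/4): sqrt(3)/2.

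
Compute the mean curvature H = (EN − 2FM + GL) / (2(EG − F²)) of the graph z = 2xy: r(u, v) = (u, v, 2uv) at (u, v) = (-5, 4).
H = 32*sqrt(165)/5445

With E = 4*v^2 + 1, F = 4*u*v, G = 4*u^2 + 1, L = 0, M = 2/sqrt(4*u^2 + 4*v^2 + 1), N = 0, assemble
  H = (EN − 2FM + GL) / (2(EG − F²)) = -8*u*v/(4*u^2 + 4*v^2 + 1)^(3/2).
At (u, v) = (-5, 4): H = 32*sqrt(165)/5445.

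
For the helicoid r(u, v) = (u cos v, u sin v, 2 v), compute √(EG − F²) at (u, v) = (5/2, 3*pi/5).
√(EG − F²)|_{(5/2, 3*pi/5)} = sqrt(41)/2

E = 1, F = 0, G = u^2 + 4; EG − F² = u^2 + 4; √(EG − F²) = sqrt(u^2 + 4). At the given point: sqrt(41)/2.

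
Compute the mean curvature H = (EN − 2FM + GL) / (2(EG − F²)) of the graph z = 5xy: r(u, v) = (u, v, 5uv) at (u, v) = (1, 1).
H = -125*sqrt(51)/2601

With E = 25*v^2 + 1, F = 25*u*v, G = 25*u^2 + 1, L = 0, M = 5/sqrt(25*u^2 + 25*v^2 + 1), N = 0, assemble
  H = (EN − 2FM + GL) / (2(EG − F²)) = -125*u*v/(25*u^2 + 25*v^2 + 1)^(3/2).
At (u, v) = (1, 1): H = -125*sqrt(51)/2601.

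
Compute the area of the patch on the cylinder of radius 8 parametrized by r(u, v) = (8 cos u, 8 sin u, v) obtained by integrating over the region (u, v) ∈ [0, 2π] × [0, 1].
Area = 16*pi

Area = ∫∫ √(EG − F²) du dv with √(EG − F²) = 8. Integrating over [0, 2π] × [0, 1] gives 16*pi.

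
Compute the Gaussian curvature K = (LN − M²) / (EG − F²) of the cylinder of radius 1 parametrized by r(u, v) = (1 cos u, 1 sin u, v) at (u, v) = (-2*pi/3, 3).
K = 0

Coefficients of the first fundamental form: E = 1, F = 0, G = 1.
Coefficients of the second fundamental form: L = -1, M = 0, N = 0.
Assemble K = (LN − M²)/(EG − F²) = 0. At (u, v) = (-2*pi/3, 3): K = 0.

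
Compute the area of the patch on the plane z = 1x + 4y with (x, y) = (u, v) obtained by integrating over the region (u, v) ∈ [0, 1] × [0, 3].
Area = 9*sqrt(2)

Area = ∫∫ √(EG − F²) du dv with √(EG − F²) = 3*sqrt(2). Integrating over [0, 1] × [0, 3] gives 9*sqrt(2).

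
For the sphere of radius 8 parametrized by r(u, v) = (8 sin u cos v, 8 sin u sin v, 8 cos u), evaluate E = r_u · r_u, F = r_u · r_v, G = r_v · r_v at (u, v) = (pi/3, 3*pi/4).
E = 64;  F = 0;  G = 48

Partials: r_u = (8*cos(u)*cos(v), 8*sin(v)*cos(u), -8*sin(u)), r_v = (-8*sin(u)*sin(v), 8*sin(u)*cos(v), 0). As functions of (u, v):
  E = r_u · r_u = 64,
  F = r_u · r_v = 0,
  G = r_v · r_v = 64*sin(u)^2.
Evaluating at (u, v) = (pi/3, 3*pi/4): E = 64, F = 0, G = 48.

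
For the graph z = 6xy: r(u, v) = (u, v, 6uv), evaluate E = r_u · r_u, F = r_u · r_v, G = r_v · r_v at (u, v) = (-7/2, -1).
E = 37;  F = 126;  G = 442

Partials: r_u = (1, 0, 6*v), r_v = (0, 1, 6*u). As functions of (u, v):
  E = r_u · r_u = 36*v^2 + 1,
  F = r_u · r_v = 36*u*v,
  G = r_v · r_v = 36*u^2 + 1.
Evaluating at (u, v) = (-7/2, -1): E = 37, F = 126, G = 442.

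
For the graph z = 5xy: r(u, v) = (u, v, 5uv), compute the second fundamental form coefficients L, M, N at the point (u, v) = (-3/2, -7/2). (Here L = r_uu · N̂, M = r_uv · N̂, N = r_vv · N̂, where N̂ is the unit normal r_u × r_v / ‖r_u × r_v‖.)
L = 0;  M = 5*sqrt(1454)/727;  N = 0

Compute the unit normal N̂(u, v) = (-5*v/sqrt(25*u^2 + 25*v^2 + 1), -5*u/sqrt(25*u^2 + 25*v^2 + 1), 1/sqrt(25*u^2 + 25*v^2 + 1)), and the second partials r_uu, r_uv, r_vv. Take dot products:
  L(u, v) = r_uu · N̂ = 0,
  M(u, v) = r_uv · N̂ = 5/sqrt(25*u^2 + 25*v^2 + 1),
  N(u, v) = r_vv · N̂ = 0.
Evaluating at (u, v) = (-3/2, -7/2):
  L = 0, M = 5*sqrt(1454)/727, N = 0.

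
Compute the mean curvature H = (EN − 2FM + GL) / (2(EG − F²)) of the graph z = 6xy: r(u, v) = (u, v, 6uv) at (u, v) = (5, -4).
H = 4320*sqrt(1477)/2181529

With E = 36*v^2 + 1, F = 36*u*v, G = 36*u^2 + 1, L = 0, M = 6/sqrt(36*u^2 + 36*v^2 + 1), N = 0, assemble
  H = (EN − 2FM + GL) / (2(EG − F²)) = -216*u*v/(36*u^2 + 36*v^2 + 1)^(3/2).
At (u, v) = (5, -4): H = 4320*sqrt(1477)/2181529.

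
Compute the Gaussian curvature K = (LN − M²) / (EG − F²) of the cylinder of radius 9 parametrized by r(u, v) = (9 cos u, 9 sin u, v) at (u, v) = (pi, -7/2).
K = 0

Coefficients of the first fundamental form: E = 81, F = 0, G = 1.
Coefficients of the second fundamental form: L = -9, M = 0, N = 0.
Assemble K = (LN − M²)/(EG − F²) = 0. At (u, v) = (pi, -7/2): K = 0.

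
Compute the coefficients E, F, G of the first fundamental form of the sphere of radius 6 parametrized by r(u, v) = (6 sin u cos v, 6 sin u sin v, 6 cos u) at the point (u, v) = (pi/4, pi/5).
E = 36;  F = 0;  G = 18

Partials: r_u = (6*cos(u)*cos(v), 6*sin(v)*cos(u), -6*sin(u)), r_v = (-6*sin(u)*sin(v), 6*sin(u)*cos(v), 0). As functions of (u, v):
  E = r_u · r_u = 36,
  F = r_u · r_v = 0,
  G = r_v · r_v = 36*sin(u)^2.
Evaluating at (u, v) = (pi/4, pi/5): E = 36, F = 0, G = 18.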